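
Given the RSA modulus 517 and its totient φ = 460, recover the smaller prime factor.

φ(n) = (p−1)(q−1) = n − (p+q) + 1, so p + q = 517 − 460 + 1 = 58.
p and q are the roots of t² − 58t + 517 = 0.
Discriminant: 58² − 4·517 = 3364 − 2068 = 1296; √1296 = 36.
q = (58 − 36)/2 = 11, p = (58 + 36)/2 = 47.
Check: 11 · 47 = 517.

11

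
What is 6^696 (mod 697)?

305

6^1 ≡ 6 (mod 697)
6^2 ≡ 6^2 = 36 ≡ 36 (mod 697)
6^4 ≡ 36^2 = 1296 ≡ 599 (mod 697)
6^8 ≡ 599^2 = 358801 ≡ 543 (mod 697)
6^16 ≡ 543^2 = 294849 ≡ 18 (mod 697)
6^32 ≡ 18^2 = 324 ≡ 324 (mod 697)
6^64 ≡ 324^2 = 104976 ≡ 426 (mod 697)
6^128 ≡ 426^2 = 181476 ≡ 256 (mod 697)
6^256 ≡ 256^2 = 65536 ≡ 18 (mod 697)
6^512 ≡ 18^2 = 324 ≡ 324 (mod 697)
696 = 512 + 128 + 32 + 16 + 8 in binary powers of 2.
So 6^696 ≡ 324 · 256 · 324 · 18 · 543 ≡ 305 (mod 697).
Since 305 ≠ 1, base 6 is a Fermat witness: 697 is composite.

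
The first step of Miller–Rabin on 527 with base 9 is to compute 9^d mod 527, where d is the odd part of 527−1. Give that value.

121

527 − 1 = 526 = 2^1 · 263, so d = 263.
9^1 ≡ 9 (mod 527)
9^2 ≡ 9^2 = 81 ≡ 81 (mod 527)
9^4 ≡ 81^2 = 6561 ≡ 237 (mod 527)
9^8 ≡ 237^2 = 56169 ≡ 307 (mod 527)
9^16 ≡ 307^2 = 94249 ≡ 443 (mod 527)
9^32 ≡ 443^2 = 196249 ≡ 205 (mod 527)
9^64 ≡ 205^2 = 42025 ≡ 392 (mod 527)
9^128 ≡ 392^2 = 153664 ≡ 307 (mod 527)
9^256 ≡ 307^2 = 94249 ≡ 443 (mod 527)
263 = 256 + 4 + 2 + 1 in binary powers of 2.
So 9^263 ≡ 443 · 237 · 81 · 9 ≡ 121 (mod 527).
Squaring chain: 121; never reaches −1, so base 9 is a Miller–Rabin witness that 527 is composite.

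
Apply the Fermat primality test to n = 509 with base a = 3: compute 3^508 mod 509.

3^1 ≡ 3 (mod 509)
3^2 ≡ 3^2 = 9 ≡ 9 (mod 509)
3^4 ≡ 9^2 = 81 ≡ 81 (mod 509)
3^8 ≡ 81^2 = 6561 ≡ 453 (mod 509)
3^16 ≡ 453^2 = 205209 ≡ 82 (mod 509)
3^32 ≡ 82^2 = 6724 ≡ 107 (mod 509)
3^64 ≡ 107^2 = 11449 ≡ 251 (mod 509)
3^128 ≡ 251^2 = 63001 ≡ 394 (mod 509)
3^256 ≡ 394^2 = 155236 ≡ 500 (mod 509)
508 = 256 + 128 + 64 + 32 + 16 + 8 + 4 in binary powers of 2.
So 3^508 ≡ 500 · 394 · 251 · 107 · 82 · 453 · 81 ≡ 1 (mod 509).
Since the result is 1, base 3 gives no evidence that 509 is composite.

1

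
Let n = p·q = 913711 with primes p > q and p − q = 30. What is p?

971

Since p = q + 30, we have 913711 = q(q + 30), so q² + 30q − 913711 = 0.
Discriminant: 30² + 4·913711 = 900 + 3654844 = 3655744; √3655744 = 1912.
q = (−30 + 1912)/2 = 941, and p = q + 30 = 971.
Check: 941 · 971 = 913711.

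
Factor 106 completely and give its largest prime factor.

106 = 2 · 53
53 is prime.
So 106 = 2 · 53; the largest prime factor is 53.

53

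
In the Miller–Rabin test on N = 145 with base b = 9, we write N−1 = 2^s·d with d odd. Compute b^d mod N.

64

145 − 1 = 144 = 2^4 · 9, so d = 9.
9^1 ≡ 9 (mod 145)
9^2 ≡ 9^2 = 81 ≡ 81 (mod 145)
9^4 ≡ 81^2 = 6561 ≡ 36 (mod 145)
9^8 ≡ 36^2 = 1296 ≡ 136 (mod 145)
9 = 8 + 1 in binary powers of 2.
So 9^9 ≡ 136 · 9 ≡ 64 (mod 145).
Squaring chain: 64 → 36 → 136 → 81; never reaches −1, so base 9 is a Miller–Rabin witness that 145 is composite.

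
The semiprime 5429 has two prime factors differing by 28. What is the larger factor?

Since p = q + 28, we have 5429 = q(q + 28), so q² + 28q − 5429 = 0.
Discriminant: 28² + 4·5429 = 784 + 21716 = 22500; √22500 = 150.
q = (−28 + 150)/2 = 61, and p = q + 28 = 89.
Check: 61 · 89 = 5429.

89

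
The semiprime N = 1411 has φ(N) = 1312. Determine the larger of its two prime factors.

83

φ(n) = (p−1)(q−1) = n − (p+q) + 1, so p + q = 1411 − 1312 + 1 = 100.
p and q are the roots of t² − 100t + 1411 = 0.
Discriminant: 100² − 4·1411 = 10000 − 5644 = 4356; √4356 = 66.
q = (100 − 66)/2 = 17, p = (100 + 66)/2 = 83.
Check: 17 · 83 = 1411.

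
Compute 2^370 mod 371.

170

2^1 ≡ 2 (mod 371)
2^2 ≡ 2^2 = 4 ≡ 4 (mod 371)
2^4 ≡ 4^2 = 16 ≡ 16 (mod 371)
2^8 ≡ 16^2 = 256 ≡ 256 (mod 371)
2^16 ≡ 256^2 = 65536 ≡ 240 (mod 371)
2^32 ≡ 240^2 = 57600 ≡ 95 (mod 371)
2^64 ≡ 95^2 = 9025 ≡ 121 (mod 371)
2^128 ≡ 121^2 = 14641 ≡ 172 (mod 371)
2^256 ≡ 172^2 = 29584 ≡ 275 (mod 371)
370 = 256 + 64 + 32 + 16 + 2 in binary powers of 2.
So 2^370 ≡ 275 · 121 · 95 · 240 · 4 ≡ 170 (mod 371).
Since 170 ≠ 1, base 2 is a Fermat witness: 371 is composite.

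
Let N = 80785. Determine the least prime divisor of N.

80785 is odd.
Digit sum 28, not divisible by 3.
Ends in 5: divisible by 5.

5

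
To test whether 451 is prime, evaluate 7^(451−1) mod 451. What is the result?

7^1 ≡ 7 (mod 451)
7^2 ≡ 7^2 = 49 ≡ 49 (mod 451)
7^4 ≡ 49^2 = 2401 ≡ 146 (mod 451)
7^8 ≡ 146^2 = 21316 ≡ 119 (mod 451)
7^16 ≡ 119^2 = 14161 ≡ 180 (mod 451)
7^32 ≡ 180^2 = 32400 ≡ 379 (mod 451)
7^64 ≡ 379^2 = 143641 ≡ 223 (mod 451)
7^128 ≡ 223^2 = 49729 ≡ 119 (mod 451)
7^256 ≡ 119^2 = 14161 ≡ 180 (mod 451)
450 = 256 + 128 + 64 + 2 in binary powers of 2.
So 7^450 ≡ 180 · 119 · 223 · 49 ≡ 419 (mod 451).
Since 419 ≠ 1, base 7 is a Fermat witness: 451 is composite.

419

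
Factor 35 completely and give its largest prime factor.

7

35 = 5 · 7
7 is prime.
So 35 = 5 · 7; the largest prime factor is 7.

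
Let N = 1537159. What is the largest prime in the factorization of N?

97

1537159 = 13 · 118243
118243 = 23 · 5141
5141 = 53 · 97
97 is prime.
So 1537159 = 13 · 23 · 53 · 97; the largest prime factor is 97.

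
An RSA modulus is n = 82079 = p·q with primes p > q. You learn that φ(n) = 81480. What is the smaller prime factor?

φ(n) = (p−1)(q−1) = n − (p+q) + 1, so p + q = 82079 − 81480 + 1 = 600.
p and q are the roots of t² − 600t + 82079 = 0.
Discriminant: 600² − 4·82079 = 360000 − 328316 = 31684; √31684 = 178.
q = (600 − 178)/2 = 211, p = (600 + 178)/2 = 389.
Check: 211 · 389 = 82079.

211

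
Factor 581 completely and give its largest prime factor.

83

581 = 7 · 83
83 is prime.
So 581 = 7 · 83; the largest prime factor is 83.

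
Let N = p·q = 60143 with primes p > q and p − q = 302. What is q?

Since p = q + 302, we have 60143 = q(q + 302), so q² + 302q − 60143 = 0.
Discriminant: 302² + 4·60143 = 91204 + 240572 = 331776; √331776 = 576.
q = (−302 + 576)/2 = 137, and p = q + 302 = 439.
Check: 137 · 439 = 60143.

137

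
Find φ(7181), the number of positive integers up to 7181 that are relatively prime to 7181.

6972

Factor: 7181 = 43 · 167.
φ(7181) = (43−1) · (167−1) = 42 · 166 = 6972.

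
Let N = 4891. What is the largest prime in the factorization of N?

4891 = 67 · 73
73 is prime.
So 4891 = 67 · 73; the largest prime factor is 73.

73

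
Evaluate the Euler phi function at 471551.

Factor: 471551 = 47 · 79 · 127.
φ(471551) = (47−1) · (79−1) · (127−1) = 46 · 78 · 126 = 452088.

452088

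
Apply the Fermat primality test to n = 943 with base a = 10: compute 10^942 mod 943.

469

10^1 ≡ 10 (mod 943)
10^2 ≡ 10^2 = 100 ≡ 100 (mod 943)
10^4 ≡ 100^2 = 10000 ≡ 570 (mod 943)
10^8 ≡ 570^2 = 324900 ≡ 508 (mod 943)
10^16 ≡ 508^2 = 258064 ≡ 625 (mod 943)
10^32 ≡ 625^2 = 390625 ≡ 223 (mod 943)
10^64 ≡ 223^2 = 49729 ≡ 693 (mod 943)
10^128 ≡ 693^2 = 480249 ≡ 262 (mod 943)
10^256 ≡ 262^2 = 68644 ≡ 748 (mod 943)
10^512 ≡ 748^2 = 559504 ≡ 305 (mod 943)
942 = 512 + 256 + 128 + 32 + 8 + 4 + 2 in binary powers of 2.
So 10^942 ≡ 305 · 748 · 262 · 223 · 508 · 570 · 100 ≡ 469 (mod 943).
Since 469 ≠ 1, base 10 is a Fermat witness: 943 is composite.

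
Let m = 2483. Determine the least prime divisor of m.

2483 is odd.
Digit sum 17, not divisible by 3.
Ends in 3: not divisible by 5.
7: 2483 = 7·354 + 5
11: 2483 = 11·225 + 8
13: 2483 = 13·191

13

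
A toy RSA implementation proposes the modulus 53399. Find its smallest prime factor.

67

53399 is odd.
Digit sum 29, not divisible by 3.
Ends in 9: not divisible by 5.
7: 53399 = 7·7628 + 3
11: 53399 = 11·4854 + 5
13: 53399 = 13·4107 + 8
17: 53399 = 17·3141 + 2
19: 53399 = 19·2810 + 9
23: 53399 = 23·2321 + 16
29: 53399 = 29·1841 + 10
31: 53399 = 31·1722 + 17
37: 53399 = 37·1443 + 8
41: 53399 = 41·1302 + 17
43: 53399 = 43·1241 + 36
47: 53399 = 47·1136 + 7
53: 53399 = 53·1007 + 28
59: 53399 = 59·905 + 4
61: 53399 = 61·875 + 24
67: 53399 = 67·797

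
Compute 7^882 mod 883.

1

7^1 ≡ 7 (mod 883)
7^2 ≡ 7^2 = 49 ≡ 49 (mod 883)
7^4 ≡ 49^2 = 2401 ≡ 635 (mod 883)
7^8 ≡ 635^2 = 403225 ≡ 577 (mod 883)
7^16 ≡ 577^2 = 332929 ≡ 38 (mod 883)
7^32 ≡ 38^2 = 1444 ≡ 561 (mod 883)
7^64 ≡ 561^2 = 314721 ≡ 373 (mod 883)
7^128 ≡ 373^2 = 139129 ≡ 498 (mod 883)
7^256 ≡ 498^2 = 248004 ≡ 764 (mod 883)
7^512 ≡ 764^2 = 583696 ≡ 33 (mod 883)
882 = 512 + 256 + 64 + 32 + 16 + 2 in binary powers of 2.
So 7^882 ≡ 33 · 764 · 373 · 561 · 38 · 49 ≡ 1 (mod 883).
Since the result is 1, base 7 gives no evidence that 883 is composite.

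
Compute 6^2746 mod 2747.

412

6^1 ≡ 6 (mod 2747)
6^2 ≡ 6^2 = 36 ≡ 36 (mod 2747)
6^4 ≡ 36^2 = 1296 ≡ 1296 (mod 2747)
6^8 ≡ 1296^2 = 1679616 ≡ 1199 (mod 2747)
6^16 ≡ 1199^2 = 1437601 ≡ 920 (mod 2747)
6^32 ≡ 920^2 = 846400 ≡ 324 (mod 2747)
6^64 ≡ 324^2 = 104976 ≡ 590 (mod 2747)
6^128 ≡ 590^2 = 348100 ≡ 1978 (mod 2747)
6^256 ≡ 1978^2 = 3912484 ≡ 756 (mod 2747)
6^512 ≡ 756^2 = 571536 ≡ 160 (mod 2747)
6^1024 ≡ 160^2 = 25600 ≡ 877 (mod 2747)
6^2048 ≡ 877^2 = 769129 ≡ 2716 (mod 2747)
2746 = 2048 + 512 + 128 + 32 + 16 + 8 + 2 in binary powers of 2.
So 6^2746 ≡ 2716 · 160 · 1978 · 324 · 920 · 1199 · 36 ≡ 412 (mod 2747).
Since 412 ≠ 1, base 6 is a Fermat witness: 2747 is composite.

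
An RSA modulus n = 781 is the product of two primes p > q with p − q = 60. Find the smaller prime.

Since p = q + 60, we have 781 = q(q + 60), so q² + 60q − 781 = 0.
Discriminant: 60² + 4·781 = 3600 + 3124 = 6724; √6724 = 82.
q = (−60 + 82)/2 = 11, and p = q + 60 = 71.
Check: 11 · 71 = 781.

11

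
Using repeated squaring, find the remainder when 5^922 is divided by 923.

25

5^1 ≡ 5 (mod 923)
5^2 ≡ 5^2 = 25 ≡ 25 (mod 923)
5^4 ≡ 25^2 = 625 ≡ 625 (mod 923)
5^8 ≡ 625^2 = 390625 ≡ 196 (mod 923)
5^16 ≡ 196^2 = 38416 ≡ 573 (mod 923)
5^32 ≡ 573^2 = 328329 ≡ 664 (mod 923)
5^64 ≡ 664^2 = 440896 ≡ 625 (mod 923)
5^128 ≡ 625^2 = 390625 ≡ 196 (mod 923)
5^256 ≡ 196^2 = 38416 ≡ 573 (mod 923)
5^512 ≡ 573^2 = 328329 ≡ 664 (mod 923)
922 = 512 + 256 + 128 + 16 + 8 + 2 in binary powers of 2.
So 5^922 ≡ 664 · 573 · 196 · 573 · 196 · 25 ≡ 25 (mod 923).
Since 25 ≠ 1, base 5 is a Fermat witness: 923 is composite.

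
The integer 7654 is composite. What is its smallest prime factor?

2

7654 is even: 2 divides it.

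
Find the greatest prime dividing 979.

979 = 11 · 89
89 is prime.
So 979 = 11 · 89; the largest prime factor is 89.

89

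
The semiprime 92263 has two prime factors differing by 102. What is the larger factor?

Since p = q + 102, we have 92263 = q(q + 102), so q² + 102q − 92263 = 0.
Discriminant: 102² + 4·92263 = 10404 + 369052 = 379456; √379456 = 616.
q = (−102 + 616)/2 = 257, and p = q + 102 = 359.
Check: 257 · 359 = 92263.

359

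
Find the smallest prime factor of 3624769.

41

3624769 is odd.
Digit sum 37, not divisible by 3.
Ends in 9: not divisible by 5.
7: 3624769 = 7·517824 + 1
11: 3624769 = 11·329524 + 5
13: 3624769 = 13·278828 + 5
17: 3624769 = 17·213221 + 12
19: 3624769 = 19·190777 + 6
23: 3624769 = 23·157598 + 15
29: 3624769 = 29·124992 + 1
31: 3624769 = 31·116928 + 1
37: 3624769 = 37·97966 + 27
41: 3624769 = 41·88409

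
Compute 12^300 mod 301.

64

12^1 ≡ 12 (mod 301)
12^2 ≡ 12^2 = 144 ≡ 144 (mod 301)
12^4 ≡ 144^2 = 20736 ≡ 268 (mod 301)
12^8 ≡ 268^2 = 71824 ≡ 186 (mod 301)
12^16 ≡ 186^2 = 34596 ≡ 282 (mod 301)
12^32 ≡ 282^2 = 79524 ≡ 60 (mod 301)
12^64 ≡ 60^2 = 3600 ≡ 289 (mod 301)
12^128 ≡ 289^2 = 83521 ≡ 144 (mod 301)
12^256 ≡ 144^2 = 20736 ≡ 268 (mod 301)
300 = 256 + 32 + 8 + 4 in binary powers of 2.
So 12^300 ≡ 268 · 60 · 186 · 268 ≡ 64 (mod 301).
Since 64 ≠ 1, base 12 is a Fermat witness: 301 is composite.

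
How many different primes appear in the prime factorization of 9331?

9331 = 7 · 1333
1333 = 31 · 43
9331 = 7 · 31 · 43, which has 3 distinct prime factors.

3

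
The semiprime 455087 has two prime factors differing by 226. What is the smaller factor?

Since p = q + 226, we have 455087 = q(q + 226), so q² + 226q − 455087 = 0.
Discriminant: 226² + 4·455087 = 51076 + 1820348 = 1871424; √1871424 = 1368.
q = (−226 + 1368)/2 = 571, and p = q + 226 = 797.
Check: 571 · 797 = 455087.

571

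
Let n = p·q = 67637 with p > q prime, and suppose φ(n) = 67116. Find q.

239

φ(n) = (p−1)(q−1) = n − (p+q) + 1, so p + q = 67637 − 67116 + 1 = 522.
p and q are the roots of t² − 522t + 67637 = 0.
Discriminant: 522² − 4·67637 = 272484 − 270548 = 1936; √1936 = 44.
q = (522 − 44)/2 = 239, p = (522 + 44)/2 = 283.
Check: 239 · 283 = 67637.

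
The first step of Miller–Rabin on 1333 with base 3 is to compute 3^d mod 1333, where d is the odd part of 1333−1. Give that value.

1333 − 1 = 1332 = 2^2 · 333, so d = 333.
3^1 ≡ 3 (mod 1333)
3^2 ≡ 3^2 = 9 ≡ 9 (mod 1333)
3^4 ≡ 9^2 = 81 ≡ 81 (mod 1333)
3^8 ≡ 81^2 = 6561 ≡ 1229 (mod 1333)
3^16 ≡ 1229^2 = 1510441 ≡ 152 (mod 1333)
3^32 ≡ 152^2 = 23104 ≡ 443 (mod 1333)
3^64 ≡ 443^2 = 196249 ≡ 298 (mod 1333)
3^128 ≡ 298^2 = 88804 ≡ 826 (mod 1333)
3^256 ≡ 826^2 = 682276 ≡ 1113 (mod 1333)
333 = 256 + 64 + 8 + 4 + 1 in binary powers of 2.
So 3^333 ≡ 1113 · 298 · 1229 · 81 · 3 ≡ 1298 (mod 1333).
Squaring chain: 1298 → 1225; never reaches −1, so base 3 is a Miller–Rabin witness that 1333 is composite.

1298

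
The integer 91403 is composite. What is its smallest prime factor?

91403 is odd.
Digit sum 17, not divisible by 3.
Ends in 3: not divisible by 5.
7: 91403 = 7·13057 + 4
11: 91403 = 11·8309 + 4
13: 91403 = 13·7031

13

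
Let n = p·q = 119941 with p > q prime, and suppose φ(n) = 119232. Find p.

433

φ(n) = (p−1)(q−1) = n − (p+q) + 1, so p + q = 119941 − 119232 + 1 = 710.
p and q are the roots of t² − 710t + 119941 = 0.
Discriminant: 710² − 4·119941 = 504100 − 479764 = 24336; √24336 = 156.
q = (710 − 156)/2 = 277, p = (710 + 156)/2 = 433.
Check: 277 · 433 = 119941.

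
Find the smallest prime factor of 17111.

17111 is odd.
Digit sum 11, not divisible by 3.
Ends in 1: not divisible by 5.
7: 17111 = 7·2444 + 3
11: 17111 = 11·1555 + 6
13: 17111 = 13·1316 + 3
17: 17111 = 17·1006 + 9
19: 17111 = 19·900 + 11
23: 17111 = 23·743 + 22
29: 17111 = 29·590 + 1
31: 17111 = 31·551 + 30
37: 17111 = 37·462 + 17
41: 17111 = 41·417 + 14
43: 17111 = 43·397 + 40
47: 17111 = 47·364 + 3
53: 17111 = 53·322 + 45
59: 17111 = 59·290 + 1
61: 17111 = 61·280 + 31
67: 17111 = 67·255 + 26
71: 17111 = 71·241

71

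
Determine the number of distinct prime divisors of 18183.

4

18183 = 3 · 6061
6061 = 11 · 551
551 = 19 · 29
18183 = 3 · 11 · 19 · 29, which has 4 distinct prime factors.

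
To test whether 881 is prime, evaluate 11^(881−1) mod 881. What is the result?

11^1 ≡ 11 (mod 881)
11^2 ≡ 11^2 = 121 ≡ 121 (mod 881)
11^4 ≡ 121^2 = 14641 ≡ 545 (mod 881)
11^8 ≡ 545^2 = 297025 ≡ 128 (mod 881)
11^16 ≡ 128^2 = 16384 ≡ 526 (mod 881)
11^32 ≡ 526^2 = 276676 ≡ 42 (mod 881)
11^64 ≡ 42^2 = 1764 ≡ 2 (mod 881)
11^128 ≡ 2^2 = 4 ≡ 4 (mod 881)
11^256 ≡ 4^2 = 16 ≡ 16 (mod 881)
11^512 ≡ 16^2 = 256 ≡ 256 (mod 881)
880 = 512 + 256 + 64 + 32 + 16 in binary powers of 2.
So 11^880 ≡ 256 · 16 · 2 · 42 · 526 ≡ 1 (mod 881).
Since the result is 1, base 11 gives no evidence that 881 is composite.

1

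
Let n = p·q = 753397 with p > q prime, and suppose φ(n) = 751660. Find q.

φ(n) = (p−1)(q−1) = n − (p+q) + 1, so p + q = 753397 − 751660 + 1 = 1738.
p and q are the roots of t² − 1738t + 753397 = 0.
Discriminant: 1738² − 4·753397 = 3020644 − 3013588 = 7056; √7056 = 84.
q = (1738 − 84)/2 = 827, p = (1738 + 84)/2 = 911.
Check: 827 · 911 = 753397.

827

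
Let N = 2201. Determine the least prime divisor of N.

31

2201 is odd.
Digit sum 5, not divisible by 3.
Ends in 1: not divisible by 5.
7: 2201 = 7·314 + 3
11: 2201 = 11·200 + 1
13: 2201 = 13·169 + 4
17: 2201 = 17·129 + 8
19: 2201 = 19·115 + 16
23: 2201 = 23·95 + 16
29: 2201 = 29·75 + 26
31: 2201 = 31·71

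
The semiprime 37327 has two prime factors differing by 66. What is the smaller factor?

163

Since p = q + 66, we have 37327 = q(q + 66), so q² + 66q − 37327 = 0.
Discriminant: 66² + 4·37327 = 4356 + 149308 = 153664; √153664 = 392.
q = (−66 + 392)/2 = 163, and p = q + 66 = 229.
Check: 163 · 229 = 37327.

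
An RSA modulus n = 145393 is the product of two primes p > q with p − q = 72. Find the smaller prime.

347

Since p = q + 72, we have 145393 = q(q + 72), so q² + 72q − 145393 = 0.
Discriminant: 72² + 4·145393 = 5184 + 581572 = 586756; √586756 = 766.
q = (−72 + 766)/2 = 347, and p = q + 72 = 419.
Check: 347 · 419 = 145393.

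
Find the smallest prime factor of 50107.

50107 is odd.
Digit sum 13, not divisible by 3.
Ends in 7: not divisible by 5.
7: 50107 = 7·7158 + 1
11: 50107 = 11·4555 + 2
13: 50107 = 13·3854 + 5
17: 50107 = 17·2947 + 8
19: 50107 = 19·2637 + 4
23: 50107 = 23·2178 + 13
29: 50107 = 29·1727 + 24
31: 50107 = 31·1616 + 11
37: 50107 = 37·1354 + 9
41: 50107 = 41·1222 + 5
43: 50107 = 43·1165 + 12
47: 50107 = 47·1066 + 5
53: 50107 = 53·945 + 22
59: 50107 = 59·849 + 16
61: 50107 = 61·821 + 26
67: 50107 = 67·747 + 58
71: 50107 = 71·705 + 52
73: 50107 = 73·686 + 29
79: 50107 = 79·634 + 21
83: 50107 = 83·603 + 58
89: 50107 = 89·563

89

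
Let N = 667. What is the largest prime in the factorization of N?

667 = 23 · 29
29 is prime.
So 667 = 23 · 29; the largest prime factor is 29.

29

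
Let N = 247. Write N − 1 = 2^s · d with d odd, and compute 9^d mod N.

144

247 − 1 = 246 = 2^1 · 123, so d = 123.
9^1 ≡ 9 (mod 247)
9^2 ≡ 9^2 = 81 ≡ 81 (mod 247)
9^4 ≡ 81^2 = 6561 ≡ 139 (mod 247)
9^8 ≡ 139^2 = 19321 ≡ 55 (mod 247)
9^16 ≡ 55^2 = 3025 ≡ 61 (mod 247)
9^32 ≡ 61^2 = 3721 ≡ 16 (mod 247)
9^64 ≡ 16^2 = 256 ≡ 9 (mod 247)
123 = 64 + 32 + 16 + 8 + 2 + 1 in binary powers of 2.
So 9^123 ≡ 9 · 16 · 61 · 55 · 81 · 9 ≡ 144 (mod 247).
Squaring chain: 144; never reaches −1, so base 9 is a Miller–Rabin witness that 247 is composite.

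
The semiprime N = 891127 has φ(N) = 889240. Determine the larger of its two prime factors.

947

φ(n) = (p−1)(q−1) = n − (p+q) + 1, so p + q = 891127 − 889240 + 1 = 1888.
p and q are the roots of t² − 1888t + 891127 = 0.
Discriminant: 1888² − 4·891127 = 3564544 − 3564508 = 36; √36 = 6.
q = (1888 − 6)/2 = 941, p = (1888 + 6)/2 = 947.
Check: 941 · 947 = 891127.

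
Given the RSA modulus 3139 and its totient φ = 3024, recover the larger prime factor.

φ(n) = (p−1)(q−1) = n − (p+q) + 1, so p + q = 3139 − 3024 + 1 = 116.
p and q are the roots of t² − 116t + 3139 = 0.
Discriminant: 116² − 4·3139 = 13456 − 12556 = 900; √900 = 30.
q = (116 − 30)/2 = 43, p = (116 + 30)/2 = 73.
Check: 43 · 73 = 3139.

73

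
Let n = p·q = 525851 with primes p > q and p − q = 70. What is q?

691

Since p = q + 70, we have 525851 = q(q + 70), so q² + 70q − 525851 = 0.
Discriminant: 70² + 4·525851 = 4900 + 2103404 = 2108304; √2108304 = 1452.
q = (−70 + 1452)/2 = 691, and p = q + 70 = 761.
Check: 691 · 761 = 525851.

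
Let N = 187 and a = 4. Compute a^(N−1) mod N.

4^1 ≡ 4 (mod 187)
4^2 ≡ 4^2 = 16 ≡ 16 (mod 187)
4^4 ≡ 16^2 = 256 ≡ 69 (mod 187)
4^8 ≡ 69^2 = 4761 ≡ 86 (mod 187)
4^16 ≡ 86^2 = 7396 ≡ 103 (mod 187)
4^32 ≡ 103^2 = 10609 ≡ 137 (mod 187)
4^64 ≡ 137^2 = 18769 ≡ 69 (mod 187)
4^128 ≡ 69^2 = 4761 ≡ 86 (mod 187)
186 = 128 + 32 + 16 + 8 + 2 in binary powers of 2.
So 4^186 ≡ 86 · 137 · 103 · 86 · 16 ≡ 169 (mod 187).
Since 169 ≠ 1, base 4 is a Fermat witness: 187 is composite.

169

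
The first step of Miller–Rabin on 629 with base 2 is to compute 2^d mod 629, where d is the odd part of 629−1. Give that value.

629 − 1 = 628 = 2^2 · 157, so d = 157.
2^1 ≡ 2 (mod 629)
2^2 ≡ 2^2 = 4 ≡ 4 (mod 629)
2^4 ≡ 4^2 = 16 ≡ 16 (mod 629)
2^8 ≡ 16^2 = 256 ≡ 256 (mod 629)
2^16 ≡ 256^2 = 65536 ≡ 120 (mod 629)
2^32 ≡ 120^2 = 14400 ≡ 562 (mod 629)
2^64 ≡ 562^2 = 315844 ≡ 86 (mod 629)
2^128 ≡ 86^2 = 7396 ≡ 477 (mod 629)
157 = 128 + 16 + 8 + 4 + 1 in binary powers of 2.
So 2^157 ≡ 477 · 120 · 256 · 16 · 2 ≡ 15 (mod 629).
Squaring chain: 15 → 225; never reaches −1, so base 2 is a Miller–Rabin witness that 629 is composite.

15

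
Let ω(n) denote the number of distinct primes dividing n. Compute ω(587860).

6

587860 = 2^2 · 146965
146965 = 5 · 29393
29393 = 7 · 4199
4199 = 13 · 323
323 = 17 · 19
587860 = 2^2 · 5 · 7 · 13 · 17 · 19, which has 6 distinct prime factors.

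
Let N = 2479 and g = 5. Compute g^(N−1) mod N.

5^1 ≡ 5 (mod 2479)
5^2 ≡ 5^2 = 25 ≡ 25 (mod 2479)
5^4 ≡ 25^2 = 625 ≡ 625 (mod 2479)
5^8 ≡ 625^2 = 390625 ≡ 1422 (mod 2479)
5^16 ≡ 1422^2 = 2022084 ≡ 1699 (mod 2479)
5^32 ≡ 1699^2 = 2886601 ≡ 1045 (mod 2479)
5^64 ≡ 1045^2 = 1092025 ≡ 1265 (mod 2479)
5^128 ≡ 1265^2 = 1600225 ≡ 1270 (mod 2479)
5^256 ≡ 1270^2 = 1612900 ≡ 1550 (mod 2479)
5^512 ≡ 1550^2 = 2402500 ≡ 349 (mod 2479)
5^1024 ≡ 349^2 = 121801 ≡ 330 (mod 2479)
5^2048 ≡ 330^2 = 108900 ≡ 2303 (mod 2479)
2478 = 2048 + 256 + 128 + 32 + 8 + 4 + 2 in binary powers of 2.
So 5^2478 ≡ 2303 · 1550 · 1270 · 1045 · 1422 · 625 · 25 ≡ 545 (mod 2479).
Since 545 ≠ 1, base 5 is a Fermat witness: 2479 is composite.

545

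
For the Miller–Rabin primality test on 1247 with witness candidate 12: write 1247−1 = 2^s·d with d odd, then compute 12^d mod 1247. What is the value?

1247 − 1 = 1246 = 2^1 · 623, so d = 623.
12^1 ≡ 12 (mod 1247)
12^2 ≡ 12^2 = 144 ≡ 144 (mod 1247)
12^4 ≡ 144^2 = 20736 ≡ 784 (mod 1247)
12^8 ≡ 784^2 = 614656 ≡ 1132 (mod 1247)
12^16 ≡ 1132^2 = 1281424 ≡ 755 (mod 1247)
12^32 ≡ 755^2 = 570025 ≡ 146 (mod 1247)
12^64 ≡ 146^2 = 21316 ≡ 117 (mod 1247)
12^128 ≡ 117^2 = 13689 ≡ 1219 (mod 1247)
12^256 ≡ 1219^2 = 1485961 ≡ 784 (mod 1247)
12^512 ≡ 784^2 = 614656 ≡ 1132 (mod 1247)
623 = 512 + 64 + 32 + 8 + 4 + 2 + 1 in binary powers of 2.
So 12^623 ≡ 1132 · 117 · 146 · 1132 · 784 · 144 · 12 ≡ 394 (mod 1247).
Squaring chain: 394; never reaches −1, so base 12 is a Miller–Rabin witness that 1247 is composite.

394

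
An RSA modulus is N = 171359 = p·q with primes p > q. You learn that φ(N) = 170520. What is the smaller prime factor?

φ(n) = (p−1)(q−1) = n − (p+q) + 1, so p + q = 171359 − 170520 + 1 = 840.
p and q are the roots of t² − 840t + 171359 = 0.
Discriminant: 840² − 4·171359 = 705600 − 685436 = 20164; √20164 = 142.
q = (840 − 142)/2 = 349, p = (840 + 142)/2 = 491.
Check: 349 · 491 = 171359.

349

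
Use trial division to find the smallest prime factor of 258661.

13

258661 is odd.
Digit sum 28, not divisible by 3.
Ends in 1: not divisible by 5.
7: 258661 = 7·36951 + 4
11: 258661 = 11·23514 + 7
13: 258661 = 13·19897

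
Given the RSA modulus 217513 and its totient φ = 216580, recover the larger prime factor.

491

φ(n) = (p−1)(q−1) = n − (p+q) + 1, so p + q = 217513 − 216580 + 1 = 934.
p and q are the roots of t² − 934t + 217513 = 0.
Discriminant: 934² − 4·217513 = 872356 − 870052 = 2304; √2304 = 48.
q = (934 − 48)/2 = 443, p = (934 + 48)/2 = 491.
Check: 443 · 491 = 217513.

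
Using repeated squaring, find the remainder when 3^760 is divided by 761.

3^1 ≡ 3 (mod 761)
3^2 ≡ 3^2 = 9 ≡ 9 (mod 761)
3^4 ≡ 9^2 = 81 ≡ 81 (mod 761)
3^8 ≡ 81^2 = 6561 ≡ 473 (mod 761)
3^16 ≡ 473^2 = 223729 ≡ 756 (mod 761)
3^32 ≡ 756^2 = 571536 ≡ 25 (mod 761)
3^64 ≡ 25^2 = 625 ≡ 625 (mod 761)
3^128 ≡ 625^2 = 390625 ≡ 232 (mod 761)
3^256 ≡ 232^2 = 53824 ≡ 554 (mod 761)
3^512 ≡ 554^2 = 306916 ≡ 233 (mod 761)
760 = 512 + 128 + 64 + 32 + 16 + 8 in binary powers of 2.
So 3^760 ≡ 233 · 232 · 625 · 25 · 756 · 473 ≡ 1 (mod 761).
Since the result is 1, base 3 gives no evidence that 761 is composite.

1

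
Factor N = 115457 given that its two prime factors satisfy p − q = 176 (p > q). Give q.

Since p = q + 176, we have 115457 = q(q + 176), so q² + 176q − 115457 = 0.
Discriminant: 176² + 4·115457 = 30976 + 461828 = 492804; √492804 = 702.
q = (−176 + 702)/2 = 263, and p = q + 176 = 439.
Check: 263 · 439 = 115457.

263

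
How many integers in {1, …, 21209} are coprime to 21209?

Factor: 21209 = 127 · 167.
φ(21209) = (127−1) · (167−1) = 126 · 166 = 20916.

20916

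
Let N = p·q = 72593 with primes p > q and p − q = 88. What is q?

229

Since p = q + 88, we have 72593 = q(q + 88), so q² + 88q − 72593 = 0.
Discriminant: 88² + 4·72593 = 7744 + 290372 = 298116; √298116 = 546.
q = (−88 + 546)/2 = 229, and p = q + 88 = 317.
Check: 229 · 317 = 72593.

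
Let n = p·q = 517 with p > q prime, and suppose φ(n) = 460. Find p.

47

φ(n) = (p−1)(q−1) = n − (p+q) + 1, so p + q = 517 − 460 + 1 = 58.
p and q are the roots of t² − 58t + 517 = 0.
Discriminant: 58² − 4·517 = 3364 − 2068 = 1296; √1296 = 36.
q = (58 − 36)/2 = 11, p = (58 + 36)/2 = 47.
Check: 11 · 47 = 517.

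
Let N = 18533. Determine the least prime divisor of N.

43

18533 is odd.
Digit sum 20, not divisible by 3.
Ends in 3: not divisible by 5.
7: 18533 = 7·2647 + 4
11: 18533 = 11·1684 + 9
13: 18533 = 13·1425 + 8
17: 18533 = 17·1090 + 3
19: 18533 = 19·975 + 8
23: 18533 = 23·805 + 18
29: 18533 = 29·639 + 2
31: 18533 = 31·597 + 26
37: 18533 = 37·500 + 33
41: 18533 = 41·452 + 1
43: 18533 = 43·431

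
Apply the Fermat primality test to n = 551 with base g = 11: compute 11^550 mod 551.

11^1 ≡ 11 (mod 551)
11^2 ≡ 11^2 = 121 ≡ 121 (mod 551)
11^4 ≡ 121^2 = 14641 ≡ 315 (mod 551)
11^8 ≡ 315^2 = 99225 ≡ 45 (mod 551)
11^16 ≡ 45^2 = 2025 ≡ 372 (mod 551)
11^32 ≡ 372^2 = 138384 ≡ 83 (mod 551)
11^64 ≡ 83^2 = 6889 ≡ 277 (mod 551)
11^128 ≡ 277^2 = 76729 ≡ 140 (mod 551)
11^256 ≡ 140^2 = 19600 ≡ 315 (mod 551)
11^512 ≡ 315^2 = 99225 ≡ 45 (mod 551)
550 = 512 + 32 + 4 + 2 in binary powers of 2.
So 11^550 ≡ 45 · 83 · 315 · 121 ≡ 410 (mod 551).
Since 410 ≠ 1, base 11 is a Fermat witness: 551 is composite.

410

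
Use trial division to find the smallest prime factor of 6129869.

6129869 is odd.
Digit sum 41, not divisible by 3.
Ends in 9: not divisible by 5.
7: 6129869 = 7·875695 + 4
11: 6129869 = 11·557260 + 9
13: 6129869 = 13·471528 + 5
17: 6129869 = 17·360580 + 9
19: 6129869 = 19·322624 + 13
23: 6129869 = 23·266516 + 1
29: 6129869 = 29·211374 + 23
31: 6129869 = 31·197737 + 22
37: 6129869 = 37·165672 + 5
41: 6129869 = 41·149509

41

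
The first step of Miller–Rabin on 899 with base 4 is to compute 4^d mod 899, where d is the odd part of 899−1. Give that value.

845

899 − 1 = 898 = 2^1 · 449, so d = 449.
4^1 ≡ 4 (mod 899)
4^2 ≡ 4^2 = 16 ≡ 16 (mod 899)
4^4 ≡ 16^2 = 256 ≡ 256 (mod 899)
4^8 ≡ 256^2 = 65536 ≡ 808 (mod 899)
4^16 ≡ 808^2 = 652864 ≡ 190 (mod 899)
4^32 ≡ 190^2 = 36100 ≡ 140 (mod 899)
4^64 ≡ 140^2 = 19600 ≡ 721 (mod 899)
4^128 ≡ 721^2 = 519841 ≡ 219 (mod 899)
4^256 ≡ 219^2 = 47961 ≡ 314 (mod 899)
449 = 256 + 128 + 64 + 1 in binary powers of 2.
So 4^449 ≡ 314 · 219 · 721 · 4 ≡ 845 (mod 899).
Squaring chain: 845; never reaches −1, so base 4 is a Miller–Rabin witness that 899 is composite.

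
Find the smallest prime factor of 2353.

2353 is odd.
Digit sum 13, not divisible by 3.
Ends in 3: not divisible by 5.
7: 2353 = 7·336 + 1
11: 2353 = 11·213 + 10
13: 2353 = 13·181

13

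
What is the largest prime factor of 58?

29

58 = 2 · 29
29 is prime.
So 58 = 2 · 29; the largest prime factor is 29.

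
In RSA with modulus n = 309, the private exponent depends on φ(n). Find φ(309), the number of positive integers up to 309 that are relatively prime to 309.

Factor: 309 = 3 · 103.
φ(309) = (3−1) · (103−1) = 2 · 102 = 204.

204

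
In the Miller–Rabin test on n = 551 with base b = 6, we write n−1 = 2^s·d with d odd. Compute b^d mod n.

551 − 1 = 550 = 2^1 · 275, so d = 275.
6^1 ≡ 6 (mod 551)
6^2 ≡ 6^2 = 36 ≡ 36 (mod 551)
6^4 ≡ 36^2 = 1296 ≡ 194 (mod 551)
6^8 ≡ 194^2 = 37636 ≡ 168 (mod 551)
6^16 ≡ 168^2 = 28224 ≡ 123 (mod 551)
6^32 ≡ 123^2 = 15129 ≡ 252 (mod 551)
6^64 ≡ 252^2 = 63504 ≡ 139 (mod 551)
6^128 ≡ 139^2 = 19321 ≡ 36 (mod 551)
6^256 ≡ 36^2 = 1296 ≡ 194 (mod 551)
275 = 256 + 16 + 2 + 1 in binary powers of 2.
So 6^275 ≡ 194 · 123 · 36 · 6 ≡ 138 (mod 551).
Squaring chain: 138; never reaches −1, so base 6 is a Miller–Rabin witness that 551 is composite.

138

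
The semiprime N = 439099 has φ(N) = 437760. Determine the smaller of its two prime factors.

571

φ(n) = (p−1)(q−1) = n − (p+q) + 1, so p + q = 439099 − 437760 + 1 = 1340.
p and q are the roots of t² − 1340t + 439099 = 0.
Discriminant: 1340² − 4·439099 = 1795600 − 1756396 = 39204; √39204 = 198.
q = (1340 − 198)/2 = 571, p = (1340 + 198)/2 = 769.
Check: 571 · 769 = 439099.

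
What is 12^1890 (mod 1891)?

12^1 ≡ 12 (mod 1891)
12^2 ≡ 12^2 = 144 ≡ 144 (mod 1891)
12^4 ≡ 144^2 = 20736 ≡ 1826 (mod 1891)
12^8 ≡ 1826^2 = 3334276 ≡ 443 (mod 1891)
12^16 ≡ 443^2 = 196249 ≡ 1476 (mod 1891)
12^32 ≡ 1476^2 = 2178576 ≡ 144 (mod 1891)
12^64 ≡ 144^2 = 20736 ≡ 1826 (mod 1891)
12^128 ≡ 1826^2 = 3334276 ≡ 443 (mod 1891)
12^256 ≡ 443^2 = 196249 ≡ 1476 (mod 1891)
12^512 ≡ 1476^2 = 2178576 ≡ 144 (mod 1891)
12^1024 ≡ 144^2 = 20736 ≡ 1826 (mod 1891)
1890 = 1024 + 512 + 256 + 64 + 32 + 2 in binary powers of 2.
So 12^1890 ≡ 1826 · 144 · 1476 · 1826 · 144 · 144 ≡ 1 (mod 1891).
Since the result is 1, base 12 gives no evidence that 1891 is composite.

1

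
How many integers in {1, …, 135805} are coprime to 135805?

Factor: 135805 = 5 · 157 · 173.
φ(135805) = (5−1) · (157−1) · (173−1) = 4 · 156 · 172 = 107328.

107328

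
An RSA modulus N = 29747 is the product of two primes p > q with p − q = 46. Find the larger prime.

197

Since p = q + 46, we have 29747 = q(q + 46), so q² + 46q − 29747 = 0.
Discriminant: 46² + 4·29747 = 2116 + 118988 = 121104; √121104 = 348.
q = (−46 + 348)/2 = 151, and p = q + 46 = 197.
Check: 151 · 197 = 29747.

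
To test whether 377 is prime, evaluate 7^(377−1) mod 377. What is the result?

74

7^1 ≡ 7 (mod 377)
7^2 ≡ 7^2 = 49 ≡ 49 (mod 377)
7^4 ≡ 49^2 = 2401 ≡ 139 (mod 377)
7^8 ≡ 139^2 = 19321 ≡ 94 (mod 377)
7^16 ≡ 94^2 = 8836 ≡ 165 (mod 377)
7^32 ≡ 165^2 = 27225 ≡ 81 (mod 377)
7^64 ≡ 81^2 = 6561 ≡ 152 (mod 377)
7^128 ≡ 152^2 = 23104 ≡ 107 (mod 377)
7^256 ≡ 107^2 = 11449 ≡ 139 (mod 377)
376 = 256 + 64 + 32 + 16 + 8 in binary powers of 2.
So 7^376 ≡ 139 · 152 · 81 · 165 · 94 ≡ 74 (mod 377).
Since 74 ≠ 1, base 7 is a Fermat witness: 377 is composite.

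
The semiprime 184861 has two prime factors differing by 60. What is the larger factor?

Since p = q + 60, we have 184861 = q(q + 60), so q² + 60q − 184861 = 0.
Discriminant: 60² + 4·184861 = 3600 + 739444 = 743044; √743044 = 862.
q = (−60 + 862)/2 = 401, and p = q + 60 = 461.
Check: 401 · 461 = 184861.

461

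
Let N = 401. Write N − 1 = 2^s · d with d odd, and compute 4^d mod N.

20

401 − 1 = 400 = 2^4 · 25, so d = 25.
4^1 ≡ 4 (mod 401)
4^2 ≡ 4^2 = 16 ≡ 16 (mod 401)
4^4 ≡ 16^2 = 256 ≡ 256 (mod 401)
4^8 ≡ 256^2 = 65536 ≡ 173 (mod 401)
4^16 ≡ 173^2 = 29929 ≡ 255 (mod 401)
25 = 16 + 8 + 1 in binary powers of 2.
So 4^25 ≡ 255 · 173 · 4 ≡ 20 (mod 401).
Squaring chain: 20 → 400 → 1 → 1; reaches −1, so base 4 does not prove 401 composite.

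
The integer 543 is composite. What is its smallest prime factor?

3

543 is odd.
Digit sum 12, divisible by 3.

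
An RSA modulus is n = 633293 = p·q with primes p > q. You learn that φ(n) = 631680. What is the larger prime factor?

941

φ(n) = (p−1)(q−1) = n − (p+q) + 1, so p + q = 633293 − 631680 + 1 = 1614.
p and q are the roots of t² − 1614t + 633293 = 0.
Discriminant: 1614² − 4·633293 = 2604996 − 2533172 = 71824; √71824 = 268.
q = (1614 − 268)/2 = 673, p = (1614 + 268)/2 = 941.
Check: 673 · 941 = 633293.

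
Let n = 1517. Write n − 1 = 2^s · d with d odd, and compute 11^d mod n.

1517 − 1 = 1516 = 2^2 · 379, so d = 379.
11^1 ≡ 11 (mod 1517)
11^2 ≡ 11^2 = 121 ≡ 121 (mod 1517)
11^4 ≡ 121^2 = 14641 ≡ 988 (mod 1517)
11^8 ≡ 988^2 = 976144 ≡ 713 (mod 1517)
11^16 ≡ 713^2 = 508369 ≡ 174 (mod 1517)
11^32 ≡ 174^2 = 30276 ≡ 1453 (mod 1517)
11^64 ≡ 1453^2 = 2111209 ≡ 1062 (mod 1517)
11^128 ≡ 1062^2 = 1127844 ≡ 713 (mod 1517)
11^256 ≡ 713^2 = 508369 ≡ 174 (mod 1517)
379 = 256 + 64 + 32 + 16 + 8 + 2 + 1 in binary powers of 2.
So 11^379 ≡ 174 · 1062 · 1453 · 174 · 713 · 121 · 11 ≡ 1010 (mod 1517).
Squaring chain: 1010 → 676; never reaches −1, so base 11 is a Miller–Rabin witness that 1517 is composite.

1010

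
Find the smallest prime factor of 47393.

83

47393 is odd.
Digit sum 26, not divisible by 3.
Ends in 3: not divisible by 5.
7: 47393 = 7·6770 + 3
11: 47393 = 11·4308 + 5
13: 47393 = 13·3645 + 8
17: 47393 = 17·2787 + 14
19: 47393 = 19·2494 + 7
23: 47393 = 23·2060 + 13
29: 47393 = 29·1634 + 7
31: 47393 = 31·1528 + 25
37: 47393 = 37·1280 + 33
41: 47393 = 41·1155 + 38
43: 47393 = 43·1102 + 7
47: 47393 = 47·1008 + 17
53: 47393 = 53·894 + 11
59: 47393 = 59·803 + 16
61: 47393 = 61·776 + 57
67: 47393 = 67·707 + 24
71: 47393 = 71·667 + 36
73: 47393 = 73·649 + 16
79: 47393 = 79·599 + 72
83: 47393 = 83·571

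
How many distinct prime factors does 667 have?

667 = 23 · 29
667 = 23 · 29, which has 2 distinct prime factors.

2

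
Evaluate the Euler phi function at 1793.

1620

Factor: 1793 = 11 · 163.
φ(1793) = (11−1) · (163−1) = 10 · 162 = 1620.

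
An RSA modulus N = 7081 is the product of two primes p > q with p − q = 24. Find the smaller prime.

73

Since p = q + 24, we have 7081 = q(q + 24), so q² + 24q − 7081 = 0.
Discriminant: 24² + 4·7081 = 576 + 28324 = 28900; √28900 = 170.
q = (−24 + 170)/2 = 73, and p = q + 24 = 97.
Check: 73 · 97 = 7081.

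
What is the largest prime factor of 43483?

43483 = 11 · 3953
3953 = 59 · 67
67 is prime.
So 43483 = 11 · 59 · 67; the largest prime factor is 67.

67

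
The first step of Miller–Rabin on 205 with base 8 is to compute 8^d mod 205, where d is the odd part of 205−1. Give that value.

197

205 − 1 = 204 = 2^2 · 51, so d = 51.
8^1 ≡ 8 (mod 205)
8^2 ≡ 8^2 = 64 ≡ 64 (mod 205)
8^4 ≡ 64^2 = 4096 ≡ 201 (mod 205)
8^8 ≡ 201^2 = 40401 ≡ 16 (mod 205)
8^16 ≡ 16^2 = 256 ≡ 51 (mod 205)
8^32 ≡ 51^2 = 2601 ≡ 141 (mod 205)
51 = 32 + 16 + 2 + 1 in binary powers of 2.
So 8^51 ≡ 141 · 51 · 64 · 8 ≡ 197 (mod 205).
Squaring chain: 197 → 64; never reaches −1, so base 8 is a Miller–Rabin witness that 205 is composite.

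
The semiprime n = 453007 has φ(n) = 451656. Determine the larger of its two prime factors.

739

φ(n) = (p−1)(q−1) = n − (p+q) + 1, so p + q = 453007 − 451656 + 1 = 1352.
p and q are the roots of t² − 1352t + 453007 = 0.
Discriminant: 1352² − 4·453007 = 1827904 − 1812028 = 15876; √15876 = 126.
q = (1352 − 126)/2 = 613, p = (1352 + 126)/2 = 739.
Check: 613 · 739 = 453007.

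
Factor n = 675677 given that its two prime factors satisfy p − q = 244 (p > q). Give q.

Since p = q + 244, we have 675677 = q(q + 244), so q² + 244q − 675677 = 0.
Discriminant: 244² + 4·675677 = 59536 + 2702708 = 2762244; √2762244 = 1662.
q = (−244 + 1662)/2 = 709, and p = q + 244 = 953.
Check: 709 · 953 = 675677.

709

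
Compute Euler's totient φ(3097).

Factor: 3097 = 19 · 163.
φ(3097) = (19−1) · (163−1) = 18 · 162 = 2916.

2916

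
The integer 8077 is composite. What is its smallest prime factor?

41

8077 is odd.
Digit sum 22, not divisible by 3.
Ends in 7: not divisible by 5.
7: 8077 = 7·1153 + 6
11: 8077 = 11·734 + 3
13: 8077 = 13·621 + 4
17: 8077 = 17·475 + 2
19: 8077 = 19·425 + 2
23: 8077 = 23·351 + 4
29: 8077 = 29·278 + 15
31: 8077 = 31·260 + 17
37: 8077 = 37·218 + 11
41: 8077 = 41·197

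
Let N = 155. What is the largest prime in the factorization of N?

155 = 5 · 31
31 is prime.
So 155 = 5 · 31; the largest prime factor is 31.

31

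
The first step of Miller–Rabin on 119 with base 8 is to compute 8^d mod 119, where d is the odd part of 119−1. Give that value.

36

119 − 1 = 118 = 2^1 · 59, so d = 59.
8^1 ≡ 8 (mod 119)
8^2 ≡ 8^2 = 64 ≡ 64 (mod 119)
8^4 ≡ 64^2 = 4096 ≡ 50 (mod 119)
8^8 ≡ 50^2 = 2500 ≡ 1 (mod 119)
8^16 ≡ 1^2 = 1 ≡ 1 (mod 119)
8^32 ≡ 1^2 = 1 ≡ 1 (mod 119)
59 = 32 + 16 + 8 + 2 + 1 in binary powers of 2.
So 8^59 ≡ 1 · 1 · 1 · 64 · 8 ≡ 36 (mod 119).
Squaring chain: 36; never reaches −1, so base 8 is a Miller–Rabin witness that 119 is composite.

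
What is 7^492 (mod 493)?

455

7^1 ≡ 7 (mod 493)
7^2 ≡ 7^2 = 49 ≡ 49 (mod 493)
7^4 ≡ 49^2 = 2401 ≡ 429 (mod 493)
7^8 ≡ 429^2 = 184041 ≡ 152 (mod 493)
7^16 ≡ 152^2 = 23104 ≡ 426 (mod 493)
7^32 ≡ 426^2 = 181476 ≡ 52 (mod 493)
7^64 ≡ 52^2 = 2704 ≡ 239 (mod 493)
7^128 ≡ 239^2 = 57121 ≡ 426 (mod 493)
7^256 ≡ 426^2 = 181476 ≡ 52 (mod 493)
492 = 256 + 128 + 64 + 32 + 8 + 4 in binary powers of 2.
So 7^492 ≡ 52 · 426 · 239 · 52 · 152 · 429 ≡ 455 (mod 493).
Since 455 ≠ 1, base 7 is a Fermat witness: 493 is composite.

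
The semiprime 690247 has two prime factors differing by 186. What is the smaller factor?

Since p = q + 186, we have 690247 = q(q + 186), so q² + 186q − 690247 = 0.
Discriminant: 186² + 4·690247 = 34596 + 2760988 = 2795584; √2795584 = 1672.
q = (−186 + 1672)/2 = 743, and p = q + 186 = 929.
Check: 743 · 929 = 690247.

743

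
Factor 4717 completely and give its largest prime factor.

89

4717 = 53 · 89
89 is prime.
So 4717 = 53 · 89; the largest prime factor is 89.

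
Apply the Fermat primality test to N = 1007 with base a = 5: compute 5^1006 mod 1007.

643

5^1 ≡ 5 (mod 1007)
5^2 ≡ 5^2 = 25 ≡ 25 (mod 1007)
5^4 ≡ 25^2 = 625 ≡ 625 (mod 1007)
5^8 ≡ 625^2 = 390625 ≡ 916 (mod 1007)
5^16 ≡ 916^2 = 839056 ≡ 225 (mod 1007)
5^32 ≡ 225^2 = 50625 ≡ 275 (mod 1007)
5^64 ≡ 275^2 = 75625 ≡ 100 (mod 1007)
5^128 ≡ 100^2 = 10000 ≡ 937 (mod 1007)
5^256 ≡ 937^2 = 877969 ≡ 872 (mod 1007)
5^512 ≡ 872^2 = 760384 ≡ 99 (mod 1007)
1006 = 512 + 256 + 128 + 64 + 32 + 8 + 4 + 2 in binary powers of 2.
So 5^1006 ≡ 99 · 872 · 937 · 100 · 275 · 916 · 625 · 25 ≡ 643 (mod 1007).
Since 643 ≠ 1, base 5 is a Fermat witness: 1007 is composite.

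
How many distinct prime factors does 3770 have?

3770 = 2 · 1885
1885 = 5 · 377
377 = 13 · 29
3770 = 2 · 5 · 13 · 29, which has 4 distinct prime factors.

4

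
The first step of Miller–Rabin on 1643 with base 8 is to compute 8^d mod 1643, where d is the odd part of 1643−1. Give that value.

1496

1643 − 1 = 1642 = 2^1 · 821, so d = 821.
8^1 ≡ 8 (mod 1643)
8^2 ≡ 8^2 = 64 ≡ 64 (mod 1643)
8^4 ≡ 64^2 = 4096 ≡ 810 (mod 1643)
8^8 ≡ 810^2 = 656100 ≡ 543 (mod 1643)
8^16 ≡ 543^2 = 294849 ≡ 752 (mod 1643)
8^32 ≡ 752^2 = 565504 ≡ 312 (mod 1643)
8^64 ≡ 312^2 = 97344 ≡ 407 (mod 1643)
8^128 ≡ 407^2 = 165649 ≡ 1349 (mod 1643)
8^256 ≡ 1349^2 = 1819801 ≡ 1000 (mod 1643)
8^512 ≡ 1000^2 = 1000000 ≡ 1056 (mod 1643)
821 = 512 + 256 + 32 + 16 + 4 + 1 in binary powers of 2.
So 8^821 ≡ 1056 · 1000 · 312 · 752 · 810 · 8 ≡ 1496 (mod 1643).
Squaring chain: 1496; never reaches −1, so base 8 is a Miller–Rabin witness that 1643 is composite.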